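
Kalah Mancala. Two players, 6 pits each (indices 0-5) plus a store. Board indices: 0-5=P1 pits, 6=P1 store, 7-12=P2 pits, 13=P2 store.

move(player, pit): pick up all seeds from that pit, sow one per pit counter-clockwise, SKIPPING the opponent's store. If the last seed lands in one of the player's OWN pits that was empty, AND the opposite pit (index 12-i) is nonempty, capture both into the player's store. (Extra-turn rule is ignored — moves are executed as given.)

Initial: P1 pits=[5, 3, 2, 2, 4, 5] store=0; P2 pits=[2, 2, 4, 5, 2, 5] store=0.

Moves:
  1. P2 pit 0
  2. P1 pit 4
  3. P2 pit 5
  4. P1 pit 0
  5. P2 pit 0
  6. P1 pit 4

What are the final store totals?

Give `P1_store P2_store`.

Answer: 2 1

Derivation:
Move 1: P2 pit0 -> P1=[5,3,2,2,4,5](0) P2=[0,3,5,5,2,5](0)
Move 2: P1 pit4 -> P1=[5,3,2,2,0,6](1) P2=[1,4,5,5,2,5](0)
Move 3: P2 pit5 -> P1=[6,4,3,3,0,6](1) P2=[1,4,5,5,2,0](1)
Move 4: P1 pit0 -> P1=[0,5,4,4,1,7](2) P2=[1,4,5,5,2,0](1)
Move 5: P2 pit0 -> P1=[0,5,4,4,1,7](2) P2=[0,5,5,5,2,0](1)
Move 6: P1 pit4 -> P1=[0,5,4,4,0,8](2) P2=[0,5,5,5,2,0](1)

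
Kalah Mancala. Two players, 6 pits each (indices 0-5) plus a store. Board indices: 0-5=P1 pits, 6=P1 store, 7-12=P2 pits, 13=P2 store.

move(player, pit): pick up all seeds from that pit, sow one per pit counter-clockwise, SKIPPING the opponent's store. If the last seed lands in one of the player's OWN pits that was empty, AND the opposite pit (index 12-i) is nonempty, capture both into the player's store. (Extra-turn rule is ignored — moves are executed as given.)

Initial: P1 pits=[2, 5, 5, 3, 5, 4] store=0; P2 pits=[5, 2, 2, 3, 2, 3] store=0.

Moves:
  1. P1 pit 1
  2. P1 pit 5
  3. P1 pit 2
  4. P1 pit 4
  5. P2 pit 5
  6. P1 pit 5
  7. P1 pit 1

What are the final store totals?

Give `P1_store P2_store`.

Answer: 11 1

Derivation:
Move 1: P1 pit1 -> P1=[2,0,6,4,6,5](1) P2=[5,2,2,3,2,3](0)
Move 2: P1 pit5 -> P1=[2,0,6,4,6,0](2) P2=[6,3,3,4,2,3](0)
Move 3: P1 pit2 -> P1=[2,0,0,5,7,1](3) P2=[7,4,3,4,2,3](0)
Move 4: P1 pit4 -> P1=[2,0,0,5,0,2](4) P2=[8,5,4,5,3,3](0)
Move 5: P2 pit5 -> P1=[3,1,0,5,0,2](4) P2=[8,5,4,5,3,0](1)
Move 6: P1 pit5 -> P1=[3,1,0,5,0,0](5) P2=[9,5,4,5,3,0](1)
Move 7: P1 pit1 -> P1=[3,0,0,5,0,0](11) P2=[9,5,4,0,3,0](1)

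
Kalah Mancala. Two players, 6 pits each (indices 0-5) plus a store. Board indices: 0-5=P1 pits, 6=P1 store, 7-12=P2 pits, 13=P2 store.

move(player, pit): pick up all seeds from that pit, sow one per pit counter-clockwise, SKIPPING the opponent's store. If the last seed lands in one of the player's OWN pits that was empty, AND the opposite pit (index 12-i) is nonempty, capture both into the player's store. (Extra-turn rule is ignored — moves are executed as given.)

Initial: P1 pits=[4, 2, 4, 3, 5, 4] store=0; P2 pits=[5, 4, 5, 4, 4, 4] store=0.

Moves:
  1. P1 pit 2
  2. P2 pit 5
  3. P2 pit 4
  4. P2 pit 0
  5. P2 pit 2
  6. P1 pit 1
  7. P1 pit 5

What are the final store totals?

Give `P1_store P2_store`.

Answer: 3 3

Derivation:
Move 1: P1 pit2 -> P1=[4,2,0,4,6,5](1) P2=[5,4,5,4,4,4](0)
Move 2: P2 pit5 -> P1=[5,3,1,4,6,5](1) P2=[5,4,5,4,4,0](1)
Move 3: P2 pit4 -> P1=[6,4,1,4,6,5](1) P2=[5,4,5,4,0,1](2)
Move 4: P2 pit0 -> P1=[6,4,1,4,6,5](1) P2=[0,5,6,5,1,2](2)
Move 5: P2 pit2 -> P1=[7,5,1,4,6,5](1) P2=[0,5,0,6,2,3](3)
Move 6: P1 pit1 -> P1=[7,0,2,5,7,6](2) P2=[0,5,0,6,2,3](3)
Move 7: P1 pit5 -> P1=[7,0,2,5,7,0](3) P2=[1,6,1,7,3,3](3)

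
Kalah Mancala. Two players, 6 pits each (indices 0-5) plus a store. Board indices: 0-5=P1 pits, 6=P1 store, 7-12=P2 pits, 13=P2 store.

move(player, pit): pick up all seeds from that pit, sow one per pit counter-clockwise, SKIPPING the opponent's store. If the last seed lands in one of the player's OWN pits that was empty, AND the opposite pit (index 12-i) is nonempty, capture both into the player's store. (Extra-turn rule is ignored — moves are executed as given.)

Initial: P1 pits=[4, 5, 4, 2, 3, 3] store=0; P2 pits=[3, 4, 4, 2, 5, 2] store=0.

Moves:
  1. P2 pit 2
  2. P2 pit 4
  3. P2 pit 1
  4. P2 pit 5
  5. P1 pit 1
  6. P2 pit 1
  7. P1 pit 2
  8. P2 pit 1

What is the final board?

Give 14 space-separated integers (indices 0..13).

Move 1: P2 pit2 -> P1=[4,5,4,2,3,3](0) P2=[3,4,0,3,6,3](1)
Move 2: P2 pit4 -> P1=[5,6,5,3,3,3](0) P2=[3,4,0,3,0,4](2)
Move 3: P2 pit1 -> P1=[5,6,5,3,3,3](0) P2=[3,0,1,4,1,5](2)
Move 4: P2 pit5 -> P1=[6,7,6,4,3,3](0) P2=[3,0,1,4,1,0](3)
Move 5: P1 pit1 -> P1=[6,0,7,5,4,4](1) P2=[4,1,1,4,1,0](3)
Move 6: P2 pit1 -> P1=[6,0,7,5,4,4](1) P2=[4,0,2,4,1,0](3)
Move 7: P1 pit2 -> P1=[6,0,0,6,5,5](2) P2=[5,1,3,4,1,0](3)
Move 8: P2 pit1 -> P1=[6,0,0,6,5,5](2) P2=[5,0,4,4,1,0](3)

Answer: 6 0 0 6 5 5 2 5 0 4 4 1 0 3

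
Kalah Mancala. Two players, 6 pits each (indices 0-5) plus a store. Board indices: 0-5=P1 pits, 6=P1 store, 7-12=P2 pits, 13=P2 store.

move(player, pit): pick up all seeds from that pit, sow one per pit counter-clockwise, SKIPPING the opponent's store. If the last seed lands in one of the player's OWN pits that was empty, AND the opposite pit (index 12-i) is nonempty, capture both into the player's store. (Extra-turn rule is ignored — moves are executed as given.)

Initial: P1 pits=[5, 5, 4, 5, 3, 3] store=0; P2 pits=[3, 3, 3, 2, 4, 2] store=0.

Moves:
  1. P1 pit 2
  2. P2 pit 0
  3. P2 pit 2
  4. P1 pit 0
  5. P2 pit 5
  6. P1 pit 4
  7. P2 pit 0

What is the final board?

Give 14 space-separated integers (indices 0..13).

Answer: 1 7 1 7 0 6 2 0 6 1 4 5 0 2

Derivation:
Move 1: P1 pit2 -> P1=[5,5,0,6,4,4](1) P2=[3,3,3,2,4,2](0)
Move 2: P2 pit0 -> P1=[5,5,0,6,4,4](1) P2=[0,4,4,3,4,2](0)
Move 3: P2 pit2 -> P1=[5,5,0,6,4,4](1) P2=[0,4,0,4,5,3](1)
Move 4: P1 pit0 -> P1=[0,6,1,7,5,5](1) P2=[0,4,0,4,5,3](1)
Move 5: P2 pit5 -> P1=[1,7,1,7,5,5](1) P2=[0,4,0,4,5,0](2)
Move 6: P1 pit4 -> P1=[1,7,1,7,0,6](2) P2=[1,5,1,4,5,0](2)
Move 7: P2 pit0 -> P1=[1,7,1,7,0,6](2) P2=[0,6,1,4,5,0](2)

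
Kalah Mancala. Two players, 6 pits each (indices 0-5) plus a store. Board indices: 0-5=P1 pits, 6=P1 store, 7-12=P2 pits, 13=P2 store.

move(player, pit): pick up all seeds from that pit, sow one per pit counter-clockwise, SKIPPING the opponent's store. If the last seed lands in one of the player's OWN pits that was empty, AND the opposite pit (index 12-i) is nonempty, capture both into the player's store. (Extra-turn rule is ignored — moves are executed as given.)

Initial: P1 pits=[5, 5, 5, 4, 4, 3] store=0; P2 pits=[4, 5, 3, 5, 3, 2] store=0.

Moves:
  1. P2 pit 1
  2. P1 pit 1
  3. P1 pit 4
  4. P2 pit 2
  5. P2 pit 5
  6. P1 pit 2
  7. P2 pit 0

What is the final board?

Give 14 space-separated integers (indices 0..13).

Move 1: P2 pit1 -> P1=[5,5,5,4,4,3](0) P2=[4,0,4,6,4,3](1)
Move 2: P1 pit1 -> P1=[5,0,6,5,5,4](1) P2=[4,0,4,6,4,3](1)
Move 3: P1 pit4 -> P1=[5,0,6,5,0,5](2) P2=[5,1,5,6,4,3](1)
Move 4: P2 pit2 -> P1=[6,0,6,5,0,5](2) P2=[5,1,0,7,5,4](2)
Move 5: P2 pit5 -> P1=[7,1,7,5,0,5](2) P2=[5,1,0,7,5,0](3)
Move 6: P1 pit2 -> P1=[7,1,0,6,1,6](3) P2=[6,2,1,7,5,0](3)
Move 7: P2 pit0 -> P1=[7,1,0,6,1,6](3) P2=[0,3,2,8,6,1](4)

Answer: 7 1 0 6 1 6 3 0 3 2 8 6 1 4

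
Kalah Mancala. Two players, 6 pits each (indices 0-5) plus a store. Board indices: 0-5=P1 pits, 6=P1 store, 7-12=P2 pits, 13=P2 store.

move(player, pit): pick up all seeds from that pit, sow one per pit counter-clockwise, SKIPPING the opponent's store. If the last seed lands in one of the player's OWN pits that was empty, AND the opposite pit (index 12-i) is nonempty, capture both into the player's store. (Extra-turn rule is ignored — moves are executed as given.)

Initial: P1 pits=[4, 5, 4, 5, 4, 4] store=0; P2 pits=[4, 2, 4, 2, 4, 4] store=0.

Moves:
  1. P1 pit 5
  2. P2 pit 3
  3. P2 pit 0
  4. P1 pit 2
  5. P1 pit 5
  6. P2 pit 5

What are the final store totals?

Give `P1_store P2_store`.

Answer: 3 1

Derivation:
Move 1: P1 pit5 -> P1=[4,5,4,5,4,0](1) P2=[5,3,5,2,4,4](0)
Move 2: P2 pit3 -> P1=[4,5,4,5,4,0](1) P2=[5,3,5,0,5,5](0)
Move 3: P2 pit0 -> P1=[4,5,4,5,4,0](1) P2=[0,4,6,1,6,6](0)
Move 4: P1 pit2 -> P1=[4,5,0,6,5,1](2) P2=[0,4,6,1,6,6](0)
Move 5: P1 pit5 -> P1=[4,5,0,6,5,0](3) P2=[0,4,6,1,6,6](0)
Move 6: P2 pit5 -> P1=[5,6,1,7,6,0](3) P2=[0,4,6,1,6,0](1)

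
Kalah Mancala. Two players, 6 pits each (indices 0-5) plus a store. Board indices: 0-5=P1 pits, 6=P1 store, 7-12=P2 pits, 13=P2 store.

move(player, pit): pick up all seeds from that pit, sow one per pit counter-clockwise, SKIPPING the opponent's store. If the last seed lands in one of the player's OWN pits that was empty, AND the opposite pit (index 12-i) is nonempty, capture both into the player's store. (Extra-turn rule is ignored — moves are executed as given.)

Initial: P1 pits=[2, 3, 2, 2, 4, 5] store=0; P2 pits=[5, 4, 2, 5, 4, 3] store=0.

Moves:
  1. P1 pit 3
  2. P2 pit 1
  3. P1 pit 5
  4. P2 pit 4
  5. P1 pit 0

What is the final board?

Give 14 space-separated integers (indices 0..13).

Move 1: P1 pit3 -> P1=[2,3,2,0,5,6](0) P2=[5,4,2,5,4,3](0)
Move 2: P2 pit1 -> P1=[2,3,2,0,5,6](0) P2=[5,0,3,6,5,4](0)
Move 3: P1 pit5 -> P1=[2,3,2,0,5,0](1) P2=[6,1,4,7,6,4](0)
Move 4: P2 pit4 -> P1=[3,4,3,1,5,0](1) P2=[6,1,4,7,0,5](1)
Move 5: P1 pit0 -> P1=[0,5,4,2,5,0](1) P2=[6,1,4,7,0,5](1)

Answer: 0 5 4 2 5 0 1 6 1 4 7 0 5 1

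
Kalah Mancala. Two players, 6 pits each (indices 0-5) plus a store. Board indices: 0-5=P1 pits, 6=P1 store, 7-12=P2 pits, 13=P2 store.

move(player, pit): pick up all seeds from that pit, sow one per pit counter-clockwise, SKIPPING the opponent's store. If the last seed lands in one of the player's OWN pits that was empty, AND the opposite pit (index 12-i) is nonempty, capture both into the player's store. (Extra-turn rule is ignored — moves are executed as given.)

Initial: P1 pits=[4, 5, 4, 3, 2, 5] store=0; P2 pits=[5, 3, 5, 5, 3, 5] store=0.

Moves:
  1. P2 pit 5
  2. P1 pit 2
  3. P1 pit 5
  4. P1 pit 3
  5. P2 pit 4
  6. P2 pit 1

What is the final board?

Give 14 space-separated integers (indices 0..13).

Move 1: P2 pit5 -> P1=[5,6,5,4,2,5](0) P2=[5,3,5,5,3,0](1)
Move 2: P1 pit2 -> P1=[5,6,0,5,3,6](1) P2=[6,3,5,5,3,0](1)
Move 3: P1 pit5 -> P1=[5,6,0,5,3,0](2) P2=[7,4,6,6,4,0](1)
Move 4: P1 pit3 -> P1=[5,6,0,0,4,1](3) P2=[8,5,6,6,4,0](1)
Move 5: P2 pit4 -> P1=[6,7,0,0,4,1](3) P2=[8,5,6,6,0,1](2)
Move 6: P2 pit1 -> P1=[6,7,0,0,4,1](3) P2=[8,0,7,7,1,2](3)

Answer: 6 7 0 0 4 1 3 8 0 7 7 1 2 3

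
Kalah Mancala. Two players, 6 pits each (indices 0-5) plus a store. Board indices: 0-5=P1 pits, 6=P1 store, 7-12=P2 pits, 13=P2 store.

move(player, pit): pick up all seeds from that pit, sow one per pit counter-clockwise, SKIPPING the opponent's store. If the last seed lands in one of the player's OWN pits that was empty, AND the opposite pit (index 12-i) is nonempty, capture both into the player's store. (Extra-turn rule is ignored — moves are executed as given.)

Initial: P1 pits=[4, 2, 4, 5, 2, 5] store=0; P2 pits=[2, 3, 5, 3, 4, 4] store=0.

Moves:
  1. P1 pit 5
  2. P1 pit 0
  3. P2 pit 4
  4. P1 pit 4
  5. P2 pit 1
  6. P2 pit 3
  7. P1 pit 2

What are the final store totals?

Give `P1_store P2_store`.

Move 1: P1 pit5 -> P1=[4,2,4,5,2,0](1) P2=[3,4,6,4,4,4](0)
Move 2: P1 pit0 -> P1=[0,3,5,6,3,0](1) P2=[3,4,6,4,4,4](0)
Move 3: P2 pit4 -> P1=[1,4,5,6,3,0](1) P2=[3,4,6,4,0,5](1)
Move 4: P1 pit4 -> P1=[1,4,5,6,0,1](2) P2=[4,4,6,4,0,5](1)
Move 5: P2 pit1 -> P1=[1,4,5,6,0,1](2) P2=[4,0,7,5,1,6](1)
Move 6: P2 pit3 -> P1=[2,5,5,6,0,1](2) P2=[4,0,7,0,2,7](2)
Move 7: P1 pit2 -> P1=[2,5,0,7,1,2](3) P2=[5,0,7,0,2,7](2)

Answer: 3 2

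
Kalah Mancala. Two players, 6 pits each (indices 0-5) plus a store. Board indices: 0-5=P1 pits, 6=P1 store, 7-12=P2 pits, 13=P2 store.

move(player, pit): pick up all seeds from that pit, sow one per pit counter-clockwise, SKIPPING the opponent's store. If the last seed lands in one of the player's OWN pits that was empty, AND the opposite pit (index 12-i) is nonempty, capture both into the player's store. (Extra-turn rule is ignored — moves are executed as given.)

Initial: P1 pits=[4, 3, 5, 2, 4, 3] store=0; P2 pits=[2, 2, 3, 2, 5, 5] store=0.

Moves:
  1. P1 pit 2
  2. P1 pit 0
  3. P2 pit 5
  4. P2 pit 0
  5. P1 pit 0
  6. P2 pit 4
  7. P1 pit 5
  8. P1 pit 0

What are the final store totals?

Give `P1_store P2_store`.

Answer: 2 2

Derivation:
Move 1: P1 pit2 -> P1=[4,3,0,3,5,4](1) P2=[3,2,3,2,5,5](0)
Move 2: P1 pit0 -> P1=[0,4,1,4,6,4](1) P2=[3,2,3,2,5,5](0)
Move 3: P2 pit5 -> P1=[1,5,2,5,6,4](1) P2=[3,2,3,2,5,0](1)
Move 4: P2 pit0 -> P1=[1,5,2,5,6,4](1) P2=[0,3,4,3,5,0](1)
Move 5: P1 pit0 -> P1=[0,6,2,5,6,4](1) P2=[0,3,4,3,5,0](1)
Move 6: P2 pit4 -> P1=[1,7,3,5,6,4](1) P2=[0,3,4,3,0,1](2)
Move 7: P1 pit5 -> P1=[1,7,3,5,6,0](2) P2=[1,4,5,3,0,1](2)
Move 8: P1 pit0 -> P1=[0,8,3,5,6,0](2) P2=[1,4,5,3,0,1](2)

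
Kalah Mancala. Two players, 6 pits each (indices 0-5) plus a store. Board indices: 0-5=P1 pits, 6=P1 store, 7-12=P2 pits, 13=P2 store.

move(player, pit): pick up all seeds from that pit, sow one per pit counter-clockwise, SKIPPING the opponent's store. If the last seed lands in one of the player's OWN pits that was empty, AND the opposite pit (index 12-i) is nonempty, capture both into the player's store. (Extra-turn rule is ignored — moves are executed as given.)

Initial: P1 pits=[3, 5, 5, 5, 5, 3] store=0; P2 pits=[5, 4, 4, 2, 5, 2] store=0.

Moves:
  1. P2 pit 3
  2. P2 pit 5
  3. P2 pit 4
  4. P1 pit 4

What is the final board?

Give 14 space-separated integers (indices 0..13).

Answer: 5 7 6 6 0 4 1 6 5 5 0 0 1 2

Derivation:
Move 1: P2 pit3 -> P1=[3,5,5,5,5,3](0) P2=[5,4,4,0,6,3](0)
Move 2: P2 pit5 -> P1=[4,6,5,5,5,3](0) P2=[5,4,4,0,6,0](1)
Move 3: P2 pit4 -> P1=[5,7,6,6,5,3](0) P2=[5,4,4,0,0,1](2)
Move 4: P1 pit4 -> P1=[5,7,6,6,0,4](1) P2=[6,5,5,0,0,1](2)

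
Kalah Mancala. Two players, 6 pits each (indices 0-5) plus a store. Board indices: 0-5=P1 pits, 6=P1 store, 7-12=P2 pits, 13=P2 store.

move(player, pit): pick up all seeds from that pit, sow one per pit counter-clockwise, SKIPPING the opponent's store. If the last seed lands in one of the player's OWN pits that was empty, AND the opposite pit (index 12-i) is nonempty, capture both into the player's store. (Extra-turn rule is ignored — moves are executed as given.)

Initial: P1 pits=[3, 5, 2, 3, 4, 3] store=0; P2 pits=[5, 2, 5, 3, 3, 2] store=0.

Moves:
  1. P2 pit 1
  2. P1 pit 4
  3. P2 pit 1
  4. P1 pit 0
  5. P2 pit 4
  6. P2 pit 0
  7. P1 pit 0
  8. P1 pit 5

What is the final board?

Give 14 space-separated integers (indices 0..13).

Answer: 0 7 3 4 0 0 2 1 2 9 5 1 4 2

Derivation:
Move 1: P2 pit1 -> P1=[3,5,2,3,4,3](0) P2=[5,0,6,4,3,2](0)
Move 2: P1 pit4 -> P1=[3,5,2,3,0,4](1) P2=[6,1,6,4,3,2](0)
Move 3: P2 pit1 -> P1=[3,5,2,3,0,4](1) P2=[6,0,7,4,3,2](0)
Move 4: P1 pit0 -> P1=[0,6,3,4,0,4](1) P2=[6,0,7,4,3,2](0)
Move 5: P2 pit4 -> P1=[1,6,3,4,0,4](1) P2=[6,0,7,4,0,3](1)
Move 6: P2 pit0 -> P1=[1,6,3,4,0,4](1) P2=[0,1,8,5,1,4](2)
Move 7: P1 pit0 -> P1=[0,7,3,4,0,4](1) P2=[0,1,8,5,1,4](2)
Move 8: P1 pit5 -> P1=[0,7,3,4,0,0](2) P2=[1,2,9,5,1,4](2)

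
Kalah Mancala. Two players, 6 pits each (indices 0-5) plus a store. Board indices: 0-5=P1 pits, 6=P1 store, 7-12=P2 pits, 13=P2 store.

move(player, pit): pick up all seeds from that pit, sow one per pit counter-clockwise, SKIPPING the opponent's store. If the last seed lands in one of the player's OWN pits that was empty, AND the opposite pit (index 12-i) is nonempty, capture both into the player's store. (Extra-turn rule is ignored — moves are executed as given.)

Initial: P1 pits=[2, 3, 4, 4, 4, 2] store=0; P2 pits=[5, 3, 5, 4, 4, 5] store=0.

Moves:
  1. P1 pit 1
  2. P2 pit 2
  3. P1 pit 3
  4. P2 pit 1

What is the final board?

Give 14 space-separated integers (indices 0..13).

Answer: 3 0 5 0 6 3 1 6 0 1 6 6 7 1

Derivation:
Move 1: P1 pit1 -> P1=[2,0,5,5,5,2](0) P2=[5,3,5,4,4,5](0)
Move 2: P2 pit2 -> P1=[3,0,5,5,5,2](0) P2=[5,3,0,5,5,6](1)
Move 3: P1 pit3 -> P1=[3,0,5,0,6,3](1) P2=[6,4,0,5,5,6](1)
Move 4: P2 pit1 -> P1=[3,0,5,0,6,3](1) P2=[6,0,1,6,6,7](1)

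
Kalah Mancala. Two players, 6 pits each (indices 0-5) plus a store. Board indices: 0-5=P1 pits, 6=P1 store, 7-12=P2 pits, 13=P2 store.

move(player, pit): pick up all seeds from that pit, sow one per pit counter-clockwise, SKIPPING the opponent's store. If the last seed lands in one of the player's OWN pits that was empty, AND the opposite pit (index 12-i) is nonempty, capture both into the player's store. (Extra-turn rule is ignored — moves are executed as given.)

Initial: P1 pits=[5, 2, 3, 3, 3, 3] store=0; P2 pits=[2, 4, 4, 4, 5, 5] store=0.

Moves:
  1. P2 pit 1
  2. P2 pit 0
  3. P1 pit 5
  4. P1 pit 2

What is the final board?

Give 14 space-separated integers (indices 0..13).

Move 1: P2 pit1 -> P1=[5,2,3,3,3,3](0) P2=[2,0,5,5,6,6](0)
Move 2: P2 pit0 -> P1=[5,2,3,3,3,3](0) P2=[0,1,6,5,6,6](0)
Move 3: P1 pit5 -> P1=[5,2,3,3,3,0](1) P2=[1,2,6,5,6,6](0)
Move 4: P1 pit2 -> P1=[5,2,0,4,4,0](3) P2=[0,2,6,5,6,6](0)

Answer: 5 2 0 4 4 0 3 0 2 6 5 6 6 0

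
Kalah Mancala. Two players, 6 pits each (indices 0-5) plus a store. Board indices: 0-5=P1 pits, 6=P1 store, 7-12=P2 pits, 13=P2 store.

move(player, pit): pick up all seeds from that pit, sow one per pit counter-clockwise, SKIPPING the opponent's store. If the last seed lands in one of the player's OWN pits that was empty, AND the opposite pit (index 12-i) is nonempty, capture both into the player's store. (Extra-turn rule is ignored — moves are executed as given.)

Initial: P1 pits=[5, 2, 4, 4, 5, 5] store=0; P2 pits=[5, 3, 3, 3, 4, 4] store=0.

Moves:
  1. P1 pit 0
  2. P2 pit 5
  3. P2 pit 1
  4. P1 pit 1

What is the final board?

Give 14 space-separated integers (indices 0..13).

Move 1: P1 pit0 -> P1=[0,3,5,5,6,6](0) P2=[5,3,3,3,4,4](0)
Move 2: P2 pit5 -> P1=[1,4,6,5,6,6](0) P2=[5,3,3,3,4,0](1)
Move 3: P2 pit1 -> P1=[1,4,6,5,6,6](0) P2=[5,0,4,4,5,0](1)
Move 4: P1 pit1 -> P1=[1,0,7,6,7,7](0) P2=[5,0,4,4,5,0](1)

Answer: 1 0 7 6 7 7 0 5 0 4 4 5 0 1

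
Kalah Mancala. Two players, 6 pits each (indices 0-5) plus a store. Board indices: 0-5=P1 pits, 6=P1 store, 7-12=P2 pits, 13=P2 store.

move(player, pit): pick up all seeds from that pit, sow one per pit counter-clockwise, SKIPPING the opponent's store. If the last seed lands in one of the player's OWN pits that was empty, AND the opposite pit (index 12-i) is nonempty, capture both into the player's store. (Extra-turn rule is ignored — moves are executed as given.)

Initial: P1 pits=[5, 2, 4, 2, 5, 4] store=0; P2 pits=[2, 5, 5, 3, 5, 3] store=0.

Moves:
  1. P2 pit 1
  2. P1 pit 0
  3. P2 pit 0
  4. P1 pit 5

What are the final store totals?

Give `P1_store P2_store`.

Move 1: P2 pit1 -> P1=[5,2,4,2,5,4](0) P2=[2,0,6,4,6,4](1)
Move 2: P1 pit0 -> P1=[0,3,5,3,6,5](0) P2=[2,0,6,4,6,4](1)
Move 3: P2 pit0 -> P1=[0,3,5,3,6,5](0) P2=[0,1,7,4,6,4](1)
Move 4: P1 pit5 -> P1=[0,3,5,3,6,0](1) P2=[1,2,8,5,6,4](1)

Answer: 1 1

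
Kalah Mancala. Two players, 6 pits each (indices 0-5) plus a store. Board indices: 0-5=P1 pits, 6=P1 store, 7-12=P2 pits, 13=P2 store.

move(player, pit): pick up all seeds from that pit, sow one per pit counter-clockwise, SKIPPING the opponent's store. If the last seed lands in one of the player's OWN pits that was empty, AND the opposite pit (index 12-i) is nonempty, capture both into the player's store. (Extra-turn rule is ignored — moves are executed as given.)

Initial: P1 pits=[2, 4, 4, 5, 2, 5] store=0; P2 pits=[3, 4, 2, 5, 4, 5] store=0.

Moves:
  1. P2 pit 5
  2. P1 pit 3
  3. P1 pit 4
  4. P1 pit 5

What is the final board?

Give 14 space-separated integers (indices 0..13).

Answer: 3 5 5 0 0 0 3 6 6 4 6 5 1 1

Derivation:
Move 1: P2 pit5 -> P1=[3,5,5,6,2,5](0) P2=[3,4,2,5,4,0](1)
Move 2: P1 pit3 -> P1=[3,5,5,0,3,6](1) P2=[4,5,3,5,4,0](1)
Move 3: P1 pit4 -> P1=[3,5,5,0,0,7](2) P2=[5,5,3,5,4,0](1)
Move 4: P1 pit5 -> P1=[3,5,5,0,0,0](3) P2=[6,6,4,6,5,1](1)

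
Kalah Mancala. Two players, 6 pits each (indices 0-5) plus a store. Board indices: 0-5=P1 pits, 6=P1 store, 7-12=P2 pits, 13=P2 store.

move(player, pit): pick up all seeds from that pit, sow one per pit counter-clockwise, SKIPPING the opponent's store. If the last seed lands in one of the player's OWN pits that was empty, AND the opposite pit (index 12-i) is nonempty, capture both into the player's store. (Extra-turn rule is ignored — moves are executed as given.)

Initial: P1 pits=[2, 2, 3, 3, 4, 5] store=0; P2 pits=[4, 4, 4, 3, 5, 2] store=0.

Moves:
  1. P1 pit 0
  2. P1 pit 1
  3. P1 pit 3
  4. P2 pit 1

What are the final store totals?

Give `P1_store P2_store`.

Move 1: P1 pit0 -> P1=[0,3,4,3,4,5](0) P2=[4,4,4,3,5,2](0)
Move 2: P1 pit1 -> P1=[0,0,5,4,5,5](0) P2=[4,4,4,3,5,2](0)
Move 3: P1 pit3 -> P1=[0,0,5,0,6,6](1) P2=[5,4,4,3,5,2](0)
Move 4: P2 pit1 -> P1=[0,0,5,0,6,6](1) P2=[5,0,5,4,6,3](0)

Answer: 1 0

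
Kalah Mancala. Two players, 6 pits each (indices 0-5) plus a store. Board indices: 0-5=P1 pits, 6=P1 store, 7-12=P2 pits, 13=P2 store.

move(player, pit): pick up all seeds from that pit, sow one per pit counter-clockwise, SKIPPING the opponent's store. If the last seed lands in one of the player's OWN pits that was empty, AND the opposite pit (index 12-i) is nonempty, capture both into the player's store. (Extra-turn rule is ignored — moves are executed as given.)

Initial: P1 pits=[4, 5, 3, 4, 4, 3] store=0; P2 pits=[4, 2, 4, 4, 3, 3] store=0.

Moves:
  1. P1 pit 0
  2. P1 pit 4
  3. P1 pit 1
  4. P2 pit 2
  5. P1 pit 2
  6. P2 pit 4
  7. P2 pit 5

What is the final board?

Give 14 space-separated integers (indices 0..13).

Answer: 3 2 1 8 2 6 3 7 3 0 5 0 0 3

Derivation:
Move 1: P1 pit0 -> P1=[0,6,4,5,5,3](0) P2=[4,2,4,4,3,3](0)
Move 2: P1 pit4 -> P1=[0,6,4,5,0,4](1) P2=[5,3,5,4,3,3](0)
Move 3: P1 pit1 -> P1=[0,0,5,6,1,5](2) P2=[6,3,5,4,3,3](0)
Move 4: P2 pit2 -> P1=[1,0,5,6,1,5](2) P2=[6,3,0,5,4,4](1)
Move 5: P1 pit2 -> P1=[1,0,0,7,2,6](3) P2=[7,3,0,5,4,4](1)
Move 6: P2 pit4 -> P1=[2,1,0,7,2,6](3) P2=[7,3,0,5,0,5](2)
Move 7: P2 pit5 -> P1=[3,2,1,8,2,6](3) P2=[7,3,0,5,0,0](3)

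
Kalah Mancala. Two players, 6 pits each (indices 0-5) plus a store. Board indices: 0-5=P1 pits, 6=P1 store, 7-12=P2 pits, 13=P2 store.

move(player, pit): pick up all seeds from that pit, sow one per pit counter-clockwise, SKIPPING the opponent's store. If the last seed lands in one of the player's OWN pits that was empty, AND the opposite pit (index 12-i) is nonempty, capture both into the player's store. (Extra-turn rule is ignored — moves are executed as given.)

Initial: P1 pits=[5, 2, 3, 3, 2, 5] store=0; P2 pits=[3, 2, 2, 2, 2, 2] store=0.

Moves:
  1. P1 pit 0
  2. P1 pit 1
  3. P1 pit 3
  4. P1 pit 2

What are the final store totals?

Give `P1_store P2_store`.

Move 1: P1 pit0 -> P1=[0,3,4,4,3,6](0) P2=[3,2,2,2,2,2](0)
Move 2: P1 pit1 -> P1=[0,0,5,5,4,6](0) P2=[3,2,2,2,2,2](0)
Move 3: P1 pit3 -> P1=[0,0,5,0,5,7](1) P2=[4,3,2,2,2,2](0)
Move 4: P1 pit2 -> P1=[0,0,0,1,6,8](2) P2=[5,3,2,2,2,2](0)

Answer: 2 0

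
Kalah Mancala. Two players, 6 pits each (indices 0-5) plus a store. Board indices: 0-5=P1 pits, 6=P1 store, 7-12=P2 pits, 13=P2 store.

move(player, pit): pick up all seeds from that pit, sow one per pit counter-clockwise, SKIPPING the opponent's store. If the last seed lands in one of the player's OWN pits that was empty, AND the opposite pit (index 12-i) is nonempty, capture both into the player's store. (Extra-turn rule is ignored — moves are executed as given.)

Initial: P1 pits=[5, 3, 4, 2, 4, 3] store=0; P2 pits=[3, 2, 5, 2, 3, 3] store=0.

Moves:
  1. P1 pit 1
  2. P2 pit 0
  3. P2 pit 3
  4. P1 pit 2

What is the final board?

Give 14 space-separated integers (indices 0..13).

Answer: 5 0 0 4 6 4 1 1 3 6 0 4 4 1

Derivation:
Move 1: P1 pit1 -> P1=[5,0,5,3,5,3](0) P2=[3,2,5,2,3,3](0)
Move 2: P2 pit0 -> P1=[5,0,5,3,5,3](0) P2=[0,3,6,3,3,3](0)
Move 3: P2 pit3 -> P1=[5,0,5,3,5,3](0) P2=[0,3,6,0,4,4](1)
Move 4: P1 pit2 -> P1=[5,0,0,4,6,4](1) P2=[1,3,6,0,4,4](1)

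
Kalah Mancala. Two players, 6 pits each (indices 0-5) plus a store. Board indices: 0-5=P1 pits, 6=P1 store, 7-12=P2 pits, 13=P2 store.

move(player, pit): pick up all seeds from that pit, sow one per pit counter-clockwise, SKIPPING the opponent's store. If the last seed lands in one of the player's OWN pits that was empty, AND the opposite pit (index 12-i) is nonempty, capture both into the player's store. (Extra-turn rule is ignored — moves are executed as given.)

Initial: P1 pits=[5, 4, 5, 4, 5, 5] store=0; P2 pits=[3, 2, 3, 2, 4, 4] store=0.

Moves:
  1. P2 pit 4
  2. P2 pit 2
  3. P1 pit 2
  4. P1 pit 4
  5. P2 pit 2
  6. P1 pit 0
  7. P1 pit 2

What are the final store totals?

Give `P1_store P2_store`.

Answer: 3 1

Derivation:
Move 1: P2 pit4 -> P1=[6,5,5,4,5,5](0) P2=[3,2,3,2,0,5](1)
Move 2: P2 pit2 -> P1=[6,5,5,4,5,5](0) P2=[3,2,0,3,1,6](1)
Move 3: P1 pit2 -> P1=[6,5,0,5,6,6](1) P2=[4,2,0,3,1,6](1)
Move 4: P1 pit4 -> P1=[6,5,0,5,0,7](2) P2=[5,3,1,4,1,6](1)
Move 5: P2 pit2 -> P1=[6,5,0,5,0,7](2) P2=[5,3,0,5,1,6](1)
Move 6: P1 pit0 -> P1=[0,6,1,6,1,8](3) P2=[5,3,0,5,1,6](1)
Move 7: P1 pit2 -> P1=[0,6,0,7,1,8](3) P2=[5,3,0,5,1,6](1)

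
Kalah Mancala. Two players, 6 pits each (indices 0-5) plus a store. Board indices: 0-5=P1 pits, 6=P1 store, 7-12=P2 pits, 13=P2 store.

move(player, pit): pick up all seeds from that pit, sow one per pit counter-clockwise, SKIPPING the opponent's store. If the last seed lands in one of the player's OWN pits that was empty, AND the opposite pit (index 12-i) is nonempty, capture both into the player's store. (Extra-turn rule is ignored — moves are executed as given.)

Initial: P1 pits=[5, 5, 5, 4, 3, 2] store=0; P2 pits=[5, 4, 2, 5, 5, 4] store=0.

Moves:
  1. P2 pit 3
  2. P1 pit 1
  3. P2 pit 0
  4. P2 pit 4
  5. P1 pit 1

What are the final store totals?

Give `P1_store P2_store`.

Answer: 1 3

Derivation:
Move 1: P2 pit3 -> P1=[6,6,5,4,3,2](0) P2=[5,4,2,0,6,5](1)
Move 2: P1 pit1 -> P1=[6,0,6,5,4,3](1) P2=[6,4,2,0,6,5](1)
Move 3: P2 pit0 -> P1=[6,0,6,5,4,3](1) P2=[0,5,3,1,7,6](2)
Move 4: P2 pit4 -> P1=[7,1,7,6,5,3](1) P2=[0,5,3,1,0,7](3)
Move 5: P1 pit1 -> P1=[7,0,8,6,5,3](1) P2=[0,5,3,1,0,7](3)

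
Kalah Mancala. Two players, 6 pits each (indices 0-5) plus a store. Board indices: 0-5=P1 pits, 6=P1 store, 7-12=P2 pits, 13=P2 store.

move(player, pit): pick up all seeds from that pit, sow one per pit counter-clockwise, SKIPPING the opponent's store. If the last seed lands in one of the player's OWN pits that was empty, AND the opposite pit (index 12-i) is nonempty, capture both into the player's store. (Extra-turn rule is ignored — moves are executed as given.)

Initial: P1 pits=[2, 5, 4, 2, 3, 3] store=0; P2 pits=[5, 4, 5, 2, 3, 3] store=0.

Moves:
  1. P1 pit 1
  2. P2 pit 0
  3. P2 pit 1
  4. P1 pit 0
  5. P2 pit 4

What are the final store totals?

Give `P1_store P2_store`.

Answer: 1 2

Derivation:
Move 1: P1 pit1 -> P1=[2,0,5,3,4,4](1) P2=[5,4,5,2,3,3](0)
Move 2: P2 pit0 -> P1=[2,0,5,3,4,4](1) P2=[0,5,6,3,4,4](0)
Move 3: P2 pit1 -> P1=[2,0,5,3,4,4](1) P2=[0,0,7,4,5,5](1)
Move 4: P1 pit0 -> P1=[0,1,6,3,4,4](1) P2=[0,0,7,4,5,5](1)
Move 5: P2 pit4 -> P1=[1,2,7,3,4,4](1) P2=[0,0,7,4,0,6](2)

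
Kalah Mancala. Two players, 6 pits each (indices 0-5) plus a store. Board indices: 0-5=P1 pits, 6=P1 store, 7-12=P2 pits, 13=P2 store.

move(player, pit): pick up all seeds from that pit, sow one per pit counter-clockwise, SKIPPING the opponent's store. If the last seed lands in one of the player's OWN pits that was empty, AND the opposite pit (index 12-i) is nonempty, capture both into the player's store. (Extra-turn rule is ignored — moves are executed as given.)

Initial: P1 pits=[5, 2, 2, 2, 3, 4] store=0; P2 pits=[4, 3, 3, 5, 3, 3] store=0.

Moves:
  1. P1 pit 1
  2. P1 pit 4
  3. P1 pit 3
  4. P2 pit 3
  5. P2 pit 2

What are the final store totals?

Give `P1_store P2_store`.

Move 1: P1 pit1 -> P1=[5,0,3,3,3,4](0) P2=[4,3,3,5,3,3](0)
Move 2: P1 pit4 -> P1=[5,0,3,3,0,5](1) P2=[5,3,3,5,3,3](0)
Move 3: P1 pit3 -> P1=[5,0,3,0,1,6](2) P2=[5,3,3,5,3,3](0)
Move 4: P2 pit3 -> P1=[6,1,3,0,1,6](2) P2=[5,3,3,0,4,4](1)
Move 5: P2 pit2 -> P1=[6,1,3,0,1,6](2) P2=[5,3,0,1,5,5](1)

Answer: 2 1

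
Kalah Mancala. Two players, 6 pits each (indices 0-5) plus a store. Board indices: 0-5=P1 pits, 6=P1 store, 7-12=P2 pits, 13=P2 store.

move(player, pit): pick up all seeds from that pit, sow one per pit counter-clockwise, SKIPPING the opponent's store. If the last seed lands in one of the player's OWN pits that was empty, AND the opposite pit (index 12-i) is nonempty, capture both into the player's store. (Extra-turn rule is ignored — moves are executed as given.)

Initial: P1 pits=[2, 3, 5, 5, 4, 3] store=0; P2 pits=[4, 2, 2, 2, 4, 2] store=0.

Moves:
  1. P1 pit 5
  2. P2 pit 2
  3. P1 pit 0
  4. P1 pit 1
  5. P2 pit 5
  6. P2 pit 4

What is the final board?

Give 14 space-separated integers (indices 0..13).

Move 1: P1 pit5 -> P1=[2,3,5,5,4,0](1) P2=[5,3,2,2,4,2](0)
Move 2: P2 pit2 -> P1=[2,3,5,5,4,0](1) P2=[5,3,0,3,5,2](0)
Move 3: P1 pit0 -> P1=[0,4,6,5,4,0](1) P2=[5,3,0,3,5,2](0)
Move 4: P1 pit1 -> P1=[0,0,7,6,5,0](7) P2=[0,3,0,3,5,2](0)
Move 5: P2 pit5 -> P1=[1,0,7,6,5,0](7) P2=[0,3,0,3,5,0](1)
Move 6: P2 pit4 -> P1=[2,1,8,6,5,0](7) P2=[0,3,0,3,0,1](2)

Answer: 2 1 8 6 5 0 7 0 3 0 3 0 1 2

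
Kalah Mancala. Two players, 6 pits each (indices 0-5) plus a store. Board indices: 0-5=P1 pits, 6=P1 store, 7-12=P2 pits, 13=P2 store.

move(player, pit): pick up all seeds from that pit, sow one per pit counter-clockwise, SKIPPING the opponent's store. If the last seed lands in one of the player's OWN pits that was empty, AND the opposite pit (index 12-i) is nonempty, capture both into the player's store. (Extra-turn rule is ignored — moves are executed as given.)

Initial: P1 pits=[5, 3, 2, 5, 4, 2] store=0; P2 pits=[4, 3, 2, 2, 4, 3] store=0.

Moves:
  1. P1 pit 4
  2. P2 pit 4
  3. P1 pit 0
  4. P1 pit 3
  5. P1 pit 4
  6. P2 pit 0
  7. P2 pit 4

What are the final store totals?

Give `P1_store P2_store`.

Move 1: P1 pit4 -> P1=[5,3,2,5,0,3](1) P2=[5,4,2,2,4,3](0)
Move 2: P2 pit4 -> P1=[6,4,2,5,0,3](1) P2=[5,4,2,2,0,4](1)
Move 3: P1 pit0 -> P1=[0,5,3,6,1,4](2) P2=[5,4,2,2,0,4](1)
Move 4: P1 pit3 -> P1=[0,5,3,0,2,5](3) P2=[6,5,3,2,0,4](1)
Move 5: P1 pit4 -> P1=[0,5,3,0,0,6](4) P2=[6,5,3,2,0,4](1)
Move 6: P2 pit0 -> P1=[0,5,3,0,0,6](4) P2=[0,6,4,3,1,5](2)
Move 7: P2 pit4 -> P1=[0,5,3,0,0,6](4) P2=[0,6,4,3,0,6](2)

Answer: 4 2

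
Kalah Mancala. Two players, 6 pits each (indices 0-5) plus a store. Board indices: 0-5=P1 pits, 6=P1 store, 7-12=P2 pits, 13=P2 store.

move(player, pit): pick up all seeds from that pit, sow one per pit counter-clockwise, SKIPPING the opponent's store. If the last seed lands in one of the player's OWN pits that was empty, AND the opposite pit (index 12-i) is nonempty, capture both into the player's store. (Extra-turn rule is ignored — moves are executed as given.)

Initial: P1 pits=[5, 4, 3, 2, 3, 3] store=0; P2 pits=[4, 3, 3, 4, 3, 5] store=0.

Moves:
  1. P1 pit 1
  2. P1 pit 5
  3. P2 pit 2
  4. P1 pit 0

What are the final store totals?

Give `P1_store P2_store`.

Answer: 7 1

Derivation:
Move 1: P1 pit1 -> P1=[5,0,4,3,4,4](0) P2=[4,3,3,4,3,5](0)
Move 2: P1 pit5 -> P1=[5,0,4,3,4,0](1) P2=[5,4,4,4,3,5](0)
Move 3: P2 pit2 -> P1=[5,0,4,3,4,0](1) P2=[5,4,0,5,4,6](1)
Move 4: P1 pit0 -> P1=[0,1,5,4,5,0](7) P2=[0,4,0,5,4,6](1)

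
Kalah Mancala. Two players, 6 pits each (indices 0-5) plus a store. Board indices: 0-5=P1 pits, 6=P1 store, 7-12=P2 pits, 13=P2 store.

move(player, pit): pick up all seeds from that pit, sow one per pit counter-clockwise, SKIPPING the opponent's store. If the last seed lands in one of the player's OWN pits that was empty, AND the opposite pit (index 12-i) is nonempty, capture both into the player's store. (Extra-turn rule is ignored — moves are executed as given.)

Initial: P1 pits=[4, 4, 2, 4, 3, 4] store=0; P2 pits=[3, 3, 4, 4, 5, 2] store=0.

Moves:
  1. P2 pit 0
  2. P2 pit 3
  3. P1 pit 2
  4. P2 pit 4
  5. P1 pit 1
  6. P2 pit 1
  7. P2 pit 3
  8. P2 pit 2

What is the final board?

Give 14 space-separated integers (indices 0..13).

Move 1: P2 pit0 -> P1=[4,4,2,4,3,4](0) P2=[0,4,5,5,5,2](0)
Move 2: P2 pit3 -> P1=[5,5,2,4,3,4](0) P2=[0,4,5,0,6,3](1)
Move 3: P1 pit2 -> P1=[5,5,0,5,4,4](0) P2=[0,4,5,0,6,3](1)
Move 4: P2 pit4 -> P1=[6,6,1,6,4,4](0) P2=[0,4,5,0,0,4](2)
Move 5: P1 pit1 -> P1=[6,0,2,7,5,5](1) P2=[1,4,5,0,0,4](2)
Move 6: P2 pit1 -> P1=[6,0,2,7,5,5](1) P2=[1,0,6,1,1,5](2)
Move 7: P2 pit3 -> P1=[6,0,2,7,5,5](1) P2=[1,0,6,0,2,5](2)
Move 8: P2 pit2 -> P1=[7,1,2,7,5,5](1) P2=[1,0,0,1,3,6](3)

Answer: 7 1 2 7 5 5 1 1 0 0 1 3 6 3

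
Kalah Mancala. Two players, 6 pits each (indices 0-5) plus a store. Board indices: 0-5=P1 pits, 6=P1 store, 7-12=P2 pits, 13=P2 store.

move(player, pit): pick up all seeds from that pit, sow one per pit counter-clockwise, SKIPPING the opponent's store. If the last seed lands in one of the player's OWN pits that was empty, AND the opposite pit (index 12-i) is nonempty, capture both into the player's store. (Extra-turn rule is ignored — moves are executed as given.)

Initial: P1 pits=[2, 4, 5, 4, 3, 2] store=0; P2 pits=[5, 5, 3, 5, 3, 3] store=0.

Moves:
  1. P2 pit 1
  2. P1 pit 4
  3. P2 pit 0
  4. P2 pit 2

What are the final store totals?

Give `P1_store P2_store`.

Move 1: P2 pit1 -> P1=[2,4,5,4,3,2](0) P2=[5,0,4,6,4,4](1)
Move 2: P1 pit4 -> P1=[2,4,5,4,0,3](1) P2=[6,0,4,6,4,4](1)
Move 3: P2 pit0 -> P1=[2,4,5,4,0,3](1) P2=[0,1,5,7,5,5](2)
Move 4: P2 pit2 -> P1=[3,4,5,4,0,3](1) P2=[0,1,0,8,6,6](3)

Answer: 1 3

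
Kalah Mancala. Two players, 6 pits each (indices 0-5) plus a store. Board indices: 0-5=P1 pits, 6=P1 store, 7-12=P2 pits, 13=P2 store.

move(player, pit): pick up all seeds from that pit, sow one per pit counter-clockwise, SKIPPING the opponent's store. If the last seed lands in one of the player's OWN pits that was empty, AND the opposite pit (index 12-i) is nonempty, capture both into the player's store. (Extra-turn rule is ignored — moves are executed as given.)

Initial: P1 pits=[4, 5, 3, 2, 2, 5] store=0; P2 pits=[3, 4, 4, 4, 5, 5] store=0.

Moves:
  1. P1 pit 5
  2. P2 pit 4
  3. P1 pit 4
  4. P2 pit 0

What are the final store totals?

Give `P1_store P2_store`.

Move 1: P1 pit5 -> P1=[4,5,3,2,2,0](1) P2=[4,5,5,5,5,5](0)
Move 2: P2 pit4 -> P1=[5,6,4,2,2,0](1) P2=[4,5,5,5,0,6](1)
Move 3: P1 pit4 -> P1=[5,6,4,2,0,1](2) P2=[4,5,5,5,0,6](1)
Move 4: P2 pit0 -> P1=[5,0,4,2,0,1](2) P2=[0,6,6,6,0,6](8)

Answer: 2 8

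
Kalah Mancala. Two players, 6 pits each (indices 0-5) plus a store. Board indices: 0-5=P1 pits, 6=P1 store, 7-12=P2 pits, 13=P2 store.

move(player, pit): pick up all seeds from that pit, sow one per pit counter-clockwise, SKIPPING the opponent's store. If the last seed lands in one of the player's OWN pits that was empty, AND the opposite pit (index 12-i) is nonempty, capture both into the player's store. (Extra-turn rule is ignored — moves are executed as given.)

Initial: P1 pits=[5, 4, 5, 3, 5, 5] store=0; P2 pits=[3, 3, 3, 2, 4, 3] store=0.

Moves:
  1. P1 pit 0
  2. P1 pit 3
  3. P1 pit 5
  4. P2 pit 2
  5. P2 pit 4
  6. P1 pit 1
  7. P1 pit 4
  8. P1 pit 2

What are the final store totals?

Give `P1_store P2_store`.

Move 1: P1 pit0 -> P1=[0,5,6,4,6,6](0) P2=[3,3,3,2,4,3](0)
Move 2: P1 pit3 -> P1=[0,5,6,0,7,7](1) P2=[4,3,3,2,4,3](0)
Move 3: P1 pit5 -> P1=[0,5,6,0,7,0](2) P2=[5,4,4,3,5,4](0)
Move 4: P2 pit2 -> P1=[0,5,6,0,7,0](2) P2=[5,4,0,4,6,5](1)
Move 5: P2 pit4 -> P1=[1,6,7,1,7,0](2) P2=[5,4,0,4,0,6](2)
Move 6: P1 pit1 -> P1=[1,0,8,2,8,1](3) P2=[6,4,0,4,0,6](2)
Move 7: P1 pit4 -> P1=[1,0,8,2,0,2](4) P2=[7,5,1,5,1,7](2)
Move 8: P1 pit2 -> P1=[1,0,0,3,1,3](5) P2=[8,6,2,6,1,7](2)

Answer: 5 2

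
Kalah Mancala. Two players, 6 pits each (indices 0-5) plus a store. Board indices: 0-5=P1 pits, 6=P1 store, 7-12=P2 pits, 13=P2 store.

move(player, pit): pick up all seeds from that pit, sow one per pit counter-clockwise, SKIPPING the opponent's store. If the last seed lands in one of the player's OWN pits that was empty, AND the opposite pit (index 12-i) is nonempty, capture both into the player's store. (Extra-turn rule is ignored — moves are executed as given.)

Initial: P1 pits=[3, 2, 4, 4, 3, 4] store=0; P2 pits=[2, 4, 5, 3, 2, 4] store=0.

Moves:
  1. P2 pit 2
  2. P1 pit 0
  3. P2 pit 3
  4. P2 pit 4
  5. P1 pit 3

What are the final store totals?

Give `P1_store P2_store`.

Answer: 1 3

Derivation:
Move 1: P2 pit2 -> P1=[4,2,4,4,3,4](0) P2=[2,4,0,4,3,5](1)
Move 2: P1 pit0 -> P1=[0,3,5,5,4,4](0) P2=[2,4,0,4,3,5](1)
Move 3: P2 pit3 -> P1=[1,3,5,5,4,4](0) P2=[2,4,0,0,4,6](2)
Move 4: P2 pit4 -> P1=[2,4,5,5,4,4](0) P2=[2,4,0,0,0,7](3)
Move 5: P1 pit3 -> P1=[2,4,5,0,5,5](1) P2=[3,5,0,0,0,7](3)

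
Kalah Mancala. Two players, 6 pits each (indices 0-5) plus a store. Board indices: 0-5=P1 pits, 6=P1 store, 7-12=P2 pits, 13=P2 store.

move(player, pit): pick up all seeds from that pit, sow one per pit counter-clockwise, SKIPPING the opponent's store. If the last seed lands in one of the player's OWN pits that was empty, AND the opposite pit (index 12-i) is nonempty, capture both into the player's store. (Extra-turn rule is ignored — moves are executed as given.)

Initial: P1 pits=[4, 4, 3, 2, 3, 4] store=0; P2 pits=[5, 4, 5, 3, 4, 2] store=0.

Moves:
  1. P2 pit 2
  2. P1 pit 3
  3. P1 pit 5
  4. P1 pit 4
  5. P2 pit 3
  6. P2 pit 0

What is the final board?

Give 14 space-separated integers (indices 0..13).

Move 1: P2 pit2 -> P1=[5,4,3,2,3,4](0) P2=[5,4,0,4,5,3](1)
Move 2: P1 pit3 -> P1=[5,4,3,0,4,5](0) P2=[5,4,0,4,5,3](1)
Move 3: P1 pit5 -> P1=[5,4,3,0,4,0](1) P2=[6,5,1,5,5,3](1)
Move 4: P1 pit4 -> P1=[5,4,3,0,0,1](2) P2=[7,6,1,5,5,3](1)
Move 5: P2 pit3 -> P1=[6,5,3,0,0,1](2) P2=[7,6,1,0,6,4](2)
Move 6: P2 pit0 -> P1=[7,5,3,0,0,1](2) P2=[0,7,2,1,7,5](3)

Answer: 7 5 3 0 0 1 2 0 7 2 1 7 5 3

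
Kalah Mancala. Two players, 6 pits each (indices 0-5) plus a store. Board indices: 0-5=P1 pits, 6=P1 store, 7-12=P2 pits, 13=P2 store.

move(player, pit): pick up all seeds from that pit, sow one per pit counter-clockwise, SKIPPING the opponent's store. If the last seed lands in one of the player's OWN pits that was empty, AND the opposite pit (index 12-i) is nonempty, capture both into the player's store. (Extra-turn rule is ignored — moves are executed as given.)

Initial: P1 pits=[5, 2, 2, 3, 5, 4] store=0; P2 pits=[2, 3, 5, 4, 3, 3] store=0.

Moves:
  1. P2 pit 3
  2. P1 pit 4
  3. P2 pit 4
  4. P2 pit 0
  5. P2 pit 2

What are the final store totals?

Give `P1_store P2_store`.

Answer: 1 6

Derivation:
Move 1: P2 pit3 -> P1=[6,2,2,3,5,4](0) P2=[2,3,5,0,4,4](1)
Move 2: P1 pit4 -> P1=[6,2,2,3,0,5](1) P2=[3,4,6,0,4,4](1)
Move 3: P2 pit4 -> P1=[7,3,2,3,0,5](1) P2=[3,4,6,0,0,5](2)
Move 4: P2 pit0 -> P1=[7,3,0,3,0,5](1) P2=[0,5,7,0,0,5](5)
Move 5: P2 pit2 -> P1=[8,4,1,3,0,5](1) P2=[0,5,0,1,1,6](6)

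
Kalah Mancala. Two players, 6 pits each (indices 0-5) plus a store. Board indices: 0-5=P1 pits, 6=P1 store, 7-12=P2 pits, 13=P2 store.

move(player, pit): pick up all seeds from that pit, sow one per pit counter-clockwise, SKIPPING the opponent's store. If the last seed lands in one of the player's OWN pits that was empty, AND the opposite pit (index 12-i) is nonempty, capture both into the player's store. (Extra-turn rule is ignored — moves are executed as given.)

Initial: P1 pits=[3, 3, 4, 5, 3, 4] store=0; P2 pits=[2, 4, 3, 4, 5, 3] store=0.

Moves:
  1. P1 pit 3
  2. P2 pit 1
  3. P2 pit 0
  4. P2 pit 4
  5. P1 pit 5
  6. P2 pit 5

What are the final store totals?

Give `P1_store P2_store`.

Answer: 2 3

Derivation:
Move 1: P1 pit3 -> P1=[3,3,4,0,4,5](1) P2=[3,5,3,4,5,3](0)
Move 2: P2 pit1 -> P1=[3,3,4,0,4,5](1) P2=[3,0,4,5,6,4](1)
Move 3: P2 pit0 -> P1=[3,3,4,0,4,5](1) P2=[0,1,5,6,6,4](1)
Move 4: P2 pit4 -> P1=[4,4,5,1,4,5](1) P2=[0,1,5,6,0,5](2)
Move 5: P1 pit5 -> P1=[4,4,5,1,4,0](2) P2=[1,2,6,7,0,5](2)
Move 6: P2 pit5 -> P1=[5,5,6,2,4,0](2) P2=[1,2,6,7,0,0](3)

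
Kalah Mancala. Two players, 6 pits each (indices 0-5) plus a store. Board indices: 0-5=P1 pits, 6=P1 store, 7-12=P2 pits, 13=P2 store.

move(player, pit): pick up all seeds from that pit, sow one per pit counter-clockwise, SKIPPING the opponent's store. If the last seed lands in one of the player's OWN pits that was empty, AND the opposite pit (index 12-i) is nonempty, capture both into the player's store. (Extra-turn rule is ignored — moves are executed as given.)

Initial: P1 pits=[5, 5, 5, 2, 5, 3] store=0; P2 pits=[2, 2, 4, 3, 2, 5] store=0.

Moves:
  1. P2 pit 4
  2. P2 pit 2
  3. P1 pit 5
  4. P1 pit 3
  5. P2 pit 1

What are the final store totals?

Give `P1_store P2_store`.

Move 1: P2 pit4 -> P1=[5,5,5,2,5,3](0) P2=[2,2,4,3,0,6](1)
Move 2: P2 pit2 -> P1=[5,5,5,2,5,3](0) P2=[2,2,0,4,1,7](2)
Move 3: P1 pit5 -> P1=[5,5,5,2,5,0](1) P2=[3,3,0,4,1,7](2)
Move 4: P1 pit3 -> P1=[5,5,5,0,6,0](5) P2=[0,3,0,4,1,7](2)
Move 5: P2 pit1 -> P1=[5,5,5,0,6,0](5) P2=[0,0,1,5,2,7](2)

Answer: 5 2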